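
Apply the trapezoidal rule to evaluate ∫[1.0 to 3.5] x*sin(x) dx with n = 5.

f(x) = x*sin(x)
a = 1.0, b = 3.5, n = 5
h = (b - a)/n = 0.500000

Trapezoidal rule: (h/2)[f(x₀) + 2f(x₁) + 2f(x₂) + ... + f(xₙ)]

x_0 = 1.0000, f(x_0) = 0.841471, coefficient = 1
x_1 = 1.5000, f(x_1) = 1.496242, coefficient = 2
x_2 = 2.0000, f(x_2) = 1.818595, coefficient = 2
x_3 = 2.5000, f(x_3) = 1.496180, coefficient = 2
x_4 = 3.0000, f(x_4) = 0.423360, coefficient = 2
x_5 = 3.5000, f(x_5) = -1.227741, coefficient = 1

I ≈ (0.500000/2) × 10.082485 = 2.520621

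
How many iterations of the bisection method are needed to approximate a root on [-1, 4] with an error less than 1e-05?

We need (b-a)/2^n ≤ 1e-05
(4 - (-1))/2^n ≤ 1e-05
5/2^n ≤ 1e-05
2^n ≥ 500000
n ≥ log₂(500000) = 18.93
n ≥ 19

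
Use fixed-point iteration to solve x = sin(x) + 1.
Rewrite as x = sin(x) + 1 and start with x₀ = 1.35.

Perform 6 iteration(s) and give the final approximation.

Equation: x = sin(x) + 1
Fixed-point form: x = sin(x) + 1
x₀ = 1.35

x_1 = g(1.350000) = 1.975723
x_2 = g(1.975723) = 1.919131
x_3 = g(1.919131) = 1.939942
x_4 = g(1.939942) = 1.932636
x_5 = g(1.932636) = 1.935247
x_6 = g(1.935247) = 1.934320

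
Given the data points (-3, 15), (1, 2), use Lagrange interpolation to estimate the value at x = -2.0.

Lagrange interpolation formula:
P(x) = Σ yᵢ × Lᵢ(x)
where Lᵢ(x) = Π_{j≠i} (x - xⱼ)/(xᵢ - xⱼ)

L_0(-2.0) = (-2.0 - 1)/(-3 - 1) = 0.750000
L_1(-2.0) = (-2.0 - (-3))/(1 - (-3)) = 0.250000

P(-2.0) = 15×L_0(-2.0) + 2×L_1(-2.0)
P(-2.0) = 11.750000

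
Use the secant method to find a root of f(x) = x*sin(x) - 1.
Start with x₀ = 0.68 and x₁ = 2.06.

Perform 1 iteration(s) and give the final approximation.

f(x) = x*sin(x) - 1
x₀ = 0.68, x₁ = 2.06

Secant formula: x_{n+1} = x_n - f(x_n)(x_n - x_{n-1})/(f(x_n) - f(x_{n-1}))

Iteration 1:
  f(0.680000) = -0.572421
  f(2.060000) = 0.818377
  x_2 = 2.060000 - 0.818377×(2.060000 - 0.680000)/(0.818377 - (-0.572421))
       = 1.247977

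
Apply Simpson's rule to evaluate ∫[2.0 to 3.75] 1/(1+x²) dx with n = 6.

f(x) = 1/(1+x²)
a = 2.0, b = 3.75, n = 6
h = (b - a)/n = 0.291667

Simpson's rule: (h/3)[f(x₀) + 4f(x₁) + 2f(x₂) + ... + f(xₙ)]

x_0 = 2.0000, f(x_0) = 0.200000, coefficient = 1
x_1 = 2.2917, f(x_1) = 0.159956, coefficient = 4
x_2 = 2.5833, f(x_2) = 0.130317, coefficient = 2
x_3 = 2.8750, f(x_3) = 0.107926, coefficient = 4
x_4 = 3.1667, f(x_4) = 0.090680, coefficient = 2
x_5 = 3.4583, f(x_5) = 0.077160, coefficient = 4
x_6 = 3.7500, f(x_6) = 0.066390, coefficient = 1

I ≈ (0.291667/3) × 2.088550 = 0.203053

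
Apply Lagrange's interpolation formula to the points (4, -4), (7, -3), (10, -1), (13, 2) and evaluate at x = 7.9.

Lagrange interpolation formula:
P(x) = Σ yᵢ × Lᵢ(x)
where Lᵢ(x) = Π_{j≠i} (x - xⱼ)/(xᵢ - xⱼ)

L_0(7.9) = (7.9 - 7)/(4 - 7) × (7.9 - 10)/(4 - 10) × (7.9 - 13)/(4 - 13) = -0.059500
L_1(7.9) = (7.9 - 4)/(7 - 4) × (7.9 - 10)/(7 - 10) × (7.9 - 13)/(7 - 13) = 0.773500
L_2(7.9) = (7.9 - 4)/(10 - 4) × (7.9 - 7)/(10 - 7) × (7.9 - 13)/(10 - 13) = 0.331500
L_3(7.9) = (7.9 - 4)/(13 - 4) × (7.9 - 7)/(13 - 7) × (7.9 - 10)/(13 - 10) = -0.045500

P(7.9) = (-4)×L_0(7.9) + (-3)×L_1(7.9) + (-1)×L_2(7.9) + 2×L_3(7.9)
P(7.9) = -2.505000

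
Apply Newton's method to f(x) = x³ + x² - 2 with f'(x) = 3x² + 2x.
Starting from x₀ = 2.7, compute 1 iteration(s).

f(x) = x³ + x² - 2
f'(x) = 3x² + 2x
x₀ = 2.7

Newton-Raphson formula: x_{n+1} = x_n - f(x_n)/f'(x_n)

Iteration 1:
  f(2.700000) = 24.973000
  f'(2.700000) = 27.270000
  x_1 = 2.700000 - 24.973000/27.270000 = 1.784232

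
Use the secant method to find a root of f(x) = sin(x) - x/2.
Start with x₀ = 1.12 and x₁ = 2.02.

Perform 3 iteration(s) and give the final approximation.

f(x) = sin(x) - x/2
x₀ = 1.12, x₁ = 2.02

Secant formula: x_{n+1} = x_n - f(x_n)(x_n - x_{n-1})/(f(x_n) - f(x_{n-1}))

Iteration 1:
  f(1.120000) = 0.340100
  f(2.020000) = -0.109207
  x_2 = 2.020000 - (-0.109207)×(2.020000 - 1.120000)/(-0.109207 - 0.340100)
       = 1.801250
Iteration 2:
  f(2.020000) = -0.109207
  f(1.801250) = 0.072938
  x_3 = 1.801250 - 0.072938×(1.801250 - 2.020000)/(0.072938 - (-0.109207))
       = 1.888846
Iteration 3:
  f(1.801250) = 0.072938
  f(1.888846) = 0.005424
  x_4 = 1.888846 - 0.005424×(1.888846 - 1.801250)/(0.005424 - 0.072938)
       = 1.895884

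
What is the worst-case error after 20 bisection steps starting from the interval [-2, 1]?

Bisection error bound: |error| ≤ (b-a)/2^n
|error| ≤ (1 - (-2))/2^20 = 3/2^20
|error| ≤ 0.0000028610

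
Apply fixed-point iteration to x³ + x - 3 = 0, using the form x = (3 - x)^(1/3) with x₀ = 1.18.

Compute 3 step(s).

Equation: x³ + x - 3 = 0
Fixed-point form: x = (3 - x)^(1/3)
x₀ = 1.18

x_1 = g(1.180000) = 1.220929
x_2 = g(1.220929) = 1.211707
x_3 = g(1.211707) = 1.213797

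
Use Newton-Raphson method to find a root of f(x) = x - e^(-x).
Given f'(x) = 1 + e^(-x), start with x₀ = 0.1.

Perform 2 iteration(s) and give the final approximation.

f(x) = x - e^(-x)
f'(x) = 1 + e^(-x)
x₀ = 0.1

Newton-Raphson formula: x_{n+1} = x_n - f(x_n)/f'(x_n)

Iteration 1:
  f(0.100000) = -0.804837
  f'(0.100000) = 1.904837
  x_1 = 0.100000 - (-0.804837)/1.904837 = 0.522523
Iteration 2:
  f(0.522523) = -0.070500
  f'(0.522523) = 1.593023
  x_2 = 0.522523 - (-0.070500)/1.593023 = 0.566778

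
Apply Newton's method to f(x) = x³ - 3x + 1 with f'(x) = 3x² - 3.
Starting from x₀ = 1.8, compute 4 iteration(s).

f(x) = x³ - 3x + 1
f'(x) = 3x² - 3
x₀ = 1.8

Newton-Raphson formula: x_{n+1} = x_n - f(x_n)/f'(x_n)

Iteration 1:
  f(1.800000) = 1.432000
  f'(1.800000) = 6.720000
  x_1 = 1.800000 - 1.432000/6.720000 = 1.586905
Iteration 2:
  f(1.586905) = 0.235535
  f'(1.586905) = 4.554800
  x_2 = 1.586905 - 0.235535/4.554800 = 1.535193
Iteration 3:
  f(1.535193) = 0.012592
  f'(1.535193) = 4.070456
  x_3 = 1.535193 - 0.012592/4.070456 = 1.532100
Iteration 4:
  f(1.532100) = 0.000044
  f'(1.532100) = 4.041989
  x_4 = 1.532100 - 0.000044/4.041989 = 1.532089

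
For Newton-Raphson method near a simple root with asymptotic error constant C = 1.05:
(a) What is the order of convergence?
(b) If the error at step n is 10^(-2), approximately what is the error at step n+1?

(a) Newton-Raphson has quadratic (order 2) convergence near simple roots.
    This means |e_{n+1}| ≈ C|e_n|².

(b) With |e_n| = 10^(-2) and C = 1.05:
    |e_{n+1}| ≈ 1.05 × (10^(-2))² = 1.05 × 10^(-4)

(a) 2 (quadratic); (b) |e_{n+1}| ≈ 1.050e-04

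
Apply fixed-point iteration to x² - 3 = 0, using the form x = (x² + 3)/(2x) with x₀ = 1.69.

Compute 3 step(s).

Equation: x² - 3 = 0
Fixed-point form: x = (x² + 3)/(2x)
x₀ = 1.69

x_1 = g(1.690000) = 1.732574
x_2 = g(1.732574) = 1.732051
x_3 = g(1.732051) = 1.732051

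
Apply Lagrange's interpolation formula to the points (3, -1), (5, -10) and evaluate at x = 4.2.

Lagrange interpolation formula:
P(x) = Σ yᵢ × Lᵢ(x)
where Lᵢ(x) = Π_{j≠i} (x - xⱼ)/(xᵢ - xⱼ)

L_0(4.2) = (4.2 - 5)/(3 - 5) = 0.400000
L_1(4.2) = (4.2 - 3)/(5 - 3) = 0.600000

P(4.2) = (-1)×L_0(4.2) + (-10)×L_1(4.2)
P(4.2) = -6.400000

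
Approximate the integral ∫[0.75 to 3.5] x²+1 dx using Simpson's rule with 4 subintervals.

f(x) = x²+1
a = 0.75, b = 3.5, n = 4
h = (b - a)/n = 0.687500

Simpson's rule: (h/3)[f(x₀) + 4f(x₁) + 2f(x₂) + ... + f(xₙ)]

x_0 = 0.7500, f(x_0) = 1.562500, coefficient = 1
x_1 = 1.4375, f(x_1) = 3.066406, coefficient = 4
x_2 = 2.1250, f(x_2) = 5.515625, coefficient = 2
x_3 = 2.8125, f(x_3) = 8.910156, coefficient = 4
x_4 = 3.5000, f(x_4) = 13.250000, coefficient = 1

I ≈ (0.687500/3) × 73.750000 = 16.901042
Exact value: 16.901042
Error: 0.000000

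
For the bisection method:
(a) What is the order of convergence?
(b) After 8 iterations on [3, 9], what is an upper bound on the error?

(a) Bisection has linear (order 1) convergence; the error is halved each step.

(b) Error bound = (b-a)/2^n = (9 - 3)/2^{8}
    = 6/2^{8}

(a) 1 (linear); (b) error ≤ 2.34e-02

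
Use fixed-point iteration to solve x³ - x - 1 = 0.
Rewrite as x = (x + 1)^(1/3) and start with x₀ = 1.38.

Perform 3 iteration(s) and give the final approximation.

Equation: x³ - x - 1 = 0
Fixed-point form: x = (x + 1)^(1/3)
x₀ = 1.38

x_1 = g(1.380000) = 1.335136
x_2 = g(1.335136) = 1.326694
x_3 = g(1.326694) = 1.325093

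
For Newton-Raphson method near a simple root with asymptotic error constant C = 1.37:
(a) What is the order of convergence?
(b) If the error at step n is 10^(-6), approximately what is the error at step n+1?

(a) Newton-Raphson has quadratic (order 2) convergence near simple roots.
    This means |e_{n+1}| ≈ C|e_n|².

(b) With |e_n| = 10^(-6) and C = 1.37:
    |e_{n+1}| ≈ 1.37 × (10^(-6))² = 1.37 × 10^(-12)

(a) 2 (quadratic); (b) |e_{n+1}| ≈ 1.370e-12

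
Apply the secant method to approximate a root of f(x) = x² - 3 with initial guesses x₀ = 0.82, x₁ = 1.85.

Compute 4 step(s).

f(x) = x² - 3
x₀ = 0.82, x₁ = 1.85

Secant formula: x_{n+1} = x_n - f(x_n)(x_n - x_{n-1})/(f(x_n) - f(x_{n-1}))

Iteration 1:
  f(0.820000) = -2.327600
  f(1.850000) = 0.422500
  x_2 = 1.850000 - 0.422500×(1.850000 - 0.820000)/(0.422500 - (-2.327600))
       = 1.691760
Iteration 2:
  f(1.850000) = 0.422500
  f(1.691760) = -0.137947
  x_3 = 1.691760 - (-0.137947)×(1.691760 - 1.850000)/(-0.137947 - 0.422500)
       = 1.730709
Iteration 3:
  f(1.691760) = -0.137947
  f(1.730709) = -0.004646
  x_4 = 1.730709 - (-0.004646)×(1.730709 - 1.691760)/(-0.004646 - (-0.137947))
       = 1.732067
Iteration 4:
  f(1.730709) = -0.004646
  f(1.732067) = 0.000055
  x_5 = 1.732067 - 0.000055×(1.732067 - 1.730709)/(0.000055 - (-0.004646))
       = 1.732051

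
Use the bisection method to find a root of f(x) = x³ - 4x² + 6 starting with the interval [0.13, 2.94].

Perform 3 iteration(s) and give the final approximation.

f(x) = x³ - 4x² + 6
Initial interval: [0.13, 2.94]

Iteration 1:
  c_1 = (0.130000 + 2.940000)/2 = 1.535000
  f(c_1) = f(1.535000) = 0.191905
  f(a) × f(c) ≥ 0, new interval: [1.535000, 2.940000]
Iteration 2:
  c_2 = (1.535000 + 2.940000)/2 = 2.237500
  f(c_2) = f(2.237500) = -2.823791
  f(a) × f(c) < 0, new interval: [1.535000, 2.237500]
Iteration 3:
  c_3 = (1.535000 + 2.237500)/2 = 1.886250
  f(c_3) = f(1.886250) = -1.520594
  f(a) × f(c) < 0, new interval: [1.535000, 1.886250]

After 3 iteration(s), the approximation is c_3 = 1.886250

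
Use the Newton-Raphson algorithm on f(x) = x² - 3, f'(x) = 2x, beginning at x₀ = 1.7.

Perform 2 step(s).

f(x) = x² - 3
f'(x) = 2x
x₀ = 1.7

Newton-Raphson formula: x_{n+1} = x_n - f(x_n)/f'(x_n)

Iteration 1:
  f(1.700000) = -0.110000
  f'(1.700000) = 3.400000
  x_1 = 1.700000 - (-0.110000)/3.400000 = 1.732353
Iteration 2:
  f(1.732353) = 0.001047
  f'(1.732353) = 3.464706
  x_2 = 1.732353 - 0.001047/3.464706 = 1.732051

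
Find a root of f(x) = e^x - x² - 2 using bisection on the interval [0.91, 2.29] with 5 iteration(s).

f(x) = e^x - x² - 2
Initial interval: [0.91, 2.29]

Iteration 1:
  c_1 = (0.910000 + 2.290000)/2 = 1.600000
  f(c_1) = f(1.600000) = 0.393032
  f(a) × f(c) < 0, new interval: [0.910000, 1.600000]
Iteration 2:
  c_2 = (0.910000 + 1.600000)/2 = 1.255000
  f(c_2) = f(1.255000) = -0.067187
  f(a) × f(c) ≥ 0, new interval: [1.255000, 1.600000]
Iteration 3:
  c_3 = (1.255000 + 1.600000)/2 = 1.427500
  f(c_3) = f(1.427500) = 0.130509
  f(a) × f(c) < 0, new interval: [1.255000, 1.427500]
Iteration 4:
  c_4 = (1.255000 + 1.427500)/2 = 1.341250
  f(c_4) = f(1.341250) = 0.024869
  f(a) × f(c) < 0, new interval: [1.255000, 1.341250]
Iteration 5:
  c_5 = (1.255000 + 1.341250)/2 = 1.298125
  f(c_5) = f(1.298125) = -0.022705
  f(a) × f(c) ≥ 0, new interval: [1.298125, 1.341250]

After 5 iteration(s), the approximation is c_5 = 1.298125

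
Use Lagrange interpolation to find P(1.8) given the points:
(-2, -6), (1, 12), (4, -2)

Lagrange interpolation formula:
P(x) = Σ yᵢ × Lᵢ(x)
where Lᵢ(x) = Π_{j≠i} (x - xⱼ)/(xᵢ - xⱼ)

L_0(1.8) = (1.8 - 1)/(-2 - 1) × (1.8 - 4)/(-2 - 4) = -0.097778
L_1(1.8) = (1.8 - (-2))/(1 - (-2)) × (1.8 - 4)/(1 - 4) = 0.928889
L_2(1.8) = (1.8 - (-2))/(4 - (-2)) × (1.8 - 1)/(4 - 1) = 0.168889

P(1.8) = (-6)×L_0(1.8) + 12×L_1(1.8) + (-2)×L_2(1.8)
P(1.8) = 11.395556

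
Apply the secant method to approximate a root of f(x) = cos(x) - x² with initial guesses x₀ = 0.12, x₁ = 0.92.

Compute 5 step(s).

f(x) = cos(x) - x²
x₀ = 0.12, x₁ = 0.92

Secant formula: x_{n+1} = x_n - f(x_n)(x_n - x_{n-1})/(f(x_n) - f(x_{n-1}))

Iteration 1:
  f(0.120000) = 0.978409
  f(0.920000) = -0.240580
  x_2 = 0.920000 - (-0.240580)×(0.920000 - 0.120000)/(-0.240580 - 0.978409)
       = 0.762112
Iteration 2:
  f(0.920000) = -0.240580
  f(0.762112) = 0.142565
  x_3 = 0.762112 - 0.142565×(0.762112 - 0.920000)/(0.142565 - (-0.240580))
       = 0.820861
Iteration 3:
  f(0.762112) = 0.142565
  f(0.820861) = 0.007779
  x_4 = 0.820861 - 0.007779×(0.820861 - 0.762112)/(0.007779 - 0.142565)
       = 0.824251
Iteration 4:
  f(0.820861) = 0.007779
  f(0.824251) = -0.000284
  x_5 = 0.824251 - (-0.000284)×(0.824251 - 0.820861)/(-0.000284 - 0.007779)
       = 0.824132
Iteration 5:
  f(0.824251) = -0.000284
  f(0.824132) = 0.000001
  x_6 = 0.824132 - 0.000001×(0.824132 - 0.824251)/(0.000001 - (-0.000284))
       = 0.824132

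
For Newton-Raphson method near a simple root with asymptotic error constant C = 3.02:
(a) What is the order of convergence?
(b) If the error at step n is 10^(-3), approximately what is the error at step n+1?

(a) Newton-Raphson has quadratic (order 2) convergence near simple roots.
    This means |e_{n+1}| ≈ C|e_n|².

(b) With |e_n| = 10^(-3) and C = 3.02:
    |e_{n+1}| ≈ 3.02 × (10^(-3))² = 3.02 × 10^(-6)

(a) 2 (quadratic); (b) |e_{n+1}| ≈ 3.020e-06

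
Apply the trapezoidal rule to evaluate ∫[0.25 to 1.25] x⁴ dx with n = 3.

f(x) = x⁴
a = 0.25, b = 1.25, n = 3
h = (b - a)/n = 0.333333

Trapezoidal rule: (h/2)[f(x₀) + 2f(x₁) + 2f(x₂) + ... + f(xₙ)]

x_0 = 0.2500, f(x_0) = 0.003906, coefficient = 1
x_1 = 0.5833, f(x_1) = 0.115789, coefficient = 2
x_2 = 0.9167, f(x_2) = 0.706067, coefficient = 2
x_3 = 1.2500, f(x_3) = 2.441406, coefficient = 1

I ≈ (0.333333/2) × 4.089024 = 0.681504
Exact value: 0.610156
Error: 0.071348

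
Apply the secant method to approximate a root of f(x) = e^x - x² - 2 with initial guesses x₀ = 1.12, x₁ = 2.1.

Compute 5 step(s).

f(x) = e^x - x² - 2
x₀ = 1.12, x₁ = 2.1

Secant formula: x_{n+1} = x_n - f(x_n)(x_n - x_{n-1})/(f(x_n) - f(x_{n-1}))

Iteration 1:
  f(1.120000) = -0.189546
  f(2.100000) = 1.756170
  x_2 = 2.100000 - 1.756170×(2.100000 - 1.120000)/(1.756170 - (-0.189546))
       = 1.215469
Iteration 2:
  f(2.100000) = 1.756170
  f(1.215469) = -0.105490
  x_3 = 1.215469 - (-0.105490)×(1.215469 - 2.100000)/(-0.105490 - 1.756170)
       = 1.265590
Iteration 3:
  f(1.215469) = -0.105490
  f(1.265590) = -0.056534
  x_4 = 1.265590 - (-0.056534)×(1.265590 - 1.215469)/(-0.056534 - (-0.105490))
       = 1.323470
Iteration 4:
  f(1.265590) = -0.056534
  f(1.323470) = 0.004861
  x_5 = 1.323470 - 0.004861×(1.323470 - 1.265590)/(0.004861 - (-0.056534))
       = 1.318888
Iteration 5:
  f(1.323470) = 0.004861
  f(1.318888) = -0.000205
  x_6 = 1.318888 - (-0.000205)×(1.318888 - 1.323470)/(-0.000205 - 0.004861)
       = 1.319073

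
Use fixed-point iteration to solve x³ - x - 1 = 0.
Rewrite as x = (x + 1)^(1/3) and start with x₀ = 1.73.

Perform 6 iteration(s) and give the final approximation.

Equation: x³ - x - 1 = 0
Fixed-point form: x = (x + 1)^(1/3)
x₀ = 1.73

x_1 = g(1.730000) = 1.397615
x_2 = g(1.397615) = 1.338422
x_3 = g(1.338422) = 1.327316
x_4 = g(1.327316) = 1.325211
x_5 = g(1.325211) = 1.324812
x_6 = g(1.324812) = 1.324736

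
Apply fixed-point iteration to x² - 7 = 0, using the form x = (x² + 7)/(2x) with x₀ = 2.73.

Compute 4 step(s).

Equation: x² - 7 = 0
Fixed-point form: x = (x² + 7)/(2x)
x₀ = 2.73

x_1 = g(2.730000) = 2.647051
x_2 = g(2.647051) = 2.645752
x_3 = g(2.645752) = 2.645751
x_4 = g(2.645751) = 2.645751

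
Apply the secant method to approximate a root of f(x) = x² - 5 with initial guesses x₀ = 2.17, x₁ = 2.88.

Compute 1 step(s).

f(x) = x² - 5
x₀ = 2.17, x₁ = 2.88

Secant formula: x_{n+1} = x_n - f(x_n)(x_n - x_{n-1})/(f(x_n) - f(x_{n-1}))

Iteration 1:
  f(2.170000) = -0.291100
  f(2.880000) = 3.294400
  x_2 = 2.880000 - 3.294400×(2.880000 - 2.170000)/(3.294400 - (-0.291100))
       = 2.227644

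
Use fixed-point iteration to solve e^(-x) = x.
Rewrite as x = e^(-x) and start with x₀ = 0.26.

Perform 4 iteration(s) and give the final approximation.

Equation: e^(-x) = x
Fixed-point form: x = e^(-x)
x₀ = 0.26

x_1 = g(0.260000) = 0.771052
x_2 = g(0.771052) = 0.462526
x_3 = g(0.462526) = 0.629691
x_4 = g(0.629691) = 0.532757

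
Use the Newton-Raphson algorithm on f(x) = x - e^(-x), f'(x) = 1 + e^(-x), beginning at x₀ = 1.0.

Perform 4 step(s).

f(x) = x - e^(-x)
f'(x) = 1 + e^(-x)
x₀ = 1.0

Newton-Raphson formula: x_{n+1} = x_n - f(x_n)/f'(x_n)

Iteration 1:
  f(1.000000) = 0.632121
  f'(1.000000) = 1.367879
  x_1 = 1.000000 - 0.632121/1.367879 = 0.537883
Iteration 2:
  f(0.537883) = -0.046100
  f'(0.537883) = 1.583983
  x_2 = 0.537883 - (-0.046100)/1.583983 = 0.566987
Iteration 3:
  f(0.566987) = -0.000245
  f'(0.566987) = 1.567232
  x_3 = 0.566987 - (-0.000245)/1.567232 = 0.567143
Iteration 4:
  f(0.567143) = 0.000000
  f'(0.567143) = 1.567143
  x_4 = 0.567143 - 0.000000/1.567143 = 0.567143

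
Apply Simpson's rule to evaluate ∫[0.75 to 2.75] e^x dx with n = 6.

f(x) = e^x
a = 0.75, b = 2.75, n = 6
h = (b - a)/n = 0.333333

Simpson's rule: (h/3)[f(x₀) + 4f(x₁) + 2f(x₂) + ... + f(xₙ)]

x_0 = 0.7500, f(x_0) = 2.117000, coefficient = 1
x_1 = 1.0833, f(x_1) = 2.954512, coefficient = 4
x_2 = 1.4167, f(x_2) = 4.123353, coefficient = 2
x_3 = 1.7500, f(x_3) = 5.754603, coefficient = 4
x_4 = 2.0833, f(x_4) = 8.031195, coefficient = 2
x_5 = 2.4167, f(x_5) = 11.208436, coefficient = 4
x_6 = 2.7500, f(x_6) = 15.642632, coefficient = 1

I ≈ (0.333333/3) × 121.738927 = 13.526547
Exact value: 13.525632
Error: 0.000916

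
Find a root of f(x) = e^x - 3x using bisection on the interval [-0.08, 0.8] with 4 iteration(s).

f(x) = e^x - 3x
Initial interval: [-0.08, 0.8]

Iteration 1:
  c_1 = (-0.080000 + 0.800000)/2 = 0.360000
  f(c_1) = f(0.360000) = 0.353329
  f(a) × f(c) ≥ 0, new interval: [0.360000, 0.800000]
Iteration 2:
  c_2 = (0.360000 + 0.800000)/2 = 0.580000
  f(c_2) = f(0.580000) = 0.046038
  f(a) × f(c) ≥ 0, new interval: [0.580000, 0.800000]
Iteration 3:
  c_3 = (0.580000 + 0.800000)/2 = 0.690000
  f(c_3) = f(0.690000) = -0.076284
  f(a) × f(c) < 0, new interval: [0.580000, 0.690000]
Iteration 4:
  c_4 = (0.580000 + 0.690000)/2 = 0.635000
  f(c_4) = f(0.635000) = -0.017978
  f(a) × f(c) < 0, new interval: [0.580000, 0.635000]

After 4 iteration(s), the approximation is c_4 = 0.635000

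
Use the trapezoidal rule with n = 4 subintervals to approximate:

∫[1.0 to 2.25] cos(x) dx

f(x) = cos(x)
a = 1.0, b = 2.25, n = 4
h = (b - a)/n = 0.312500

Trapezoidal rule: (h/2)[f(x₀) + 2f(x₁) + 2f(x₂) + ... + f(xₙ)]

x_0 = 1.0000, f(x_0) = 0.540302, coefficient = 1
x_1 = 1.3125, f(x_1) = 0.255434, coefficient = 2
x_2 = 1.6250, f(x_2) = -0.054177, coefficient = 2
x_3 = 1.9375, f(x_3) = -0.358540, coefficient = 2
x_4 = 2.2500, f(x_4) = -0.628174, coefficient = 1

I ≈ (0.312500/2) × -0.402438 = -0.062881
Exact value: -0.063398
Error: 0.000517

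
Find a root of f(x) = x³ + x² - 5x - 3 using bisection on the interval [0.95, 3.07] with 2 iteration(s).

f(x) = x³ + x² - 5x - 3
Initial interval: [0.95, 3.07]

Iteration 1:
  c_1 = (0.950000 + 3.070000)/2 = 2.010000
  f(c_1) = f(2.010000) = -0.889299
  f(a) × f(c) ≥ 0, new interval: [2.010000, 3.070000]
Iteration 2:
  c_2 = (2.010000 + 3.070000)/2 = 2.540000
  f(c_2) = f(2.540000) = 7.138664
  f(a) × f(c) < 0, new interval: [2.010000, 2.540000]

After 2 iteration(s), the approximation is c_2 = 2.540000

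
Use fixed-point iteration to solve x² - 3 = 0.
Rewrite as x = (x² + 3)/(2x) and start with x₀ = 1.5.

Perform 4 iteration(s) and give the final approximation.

Equation: x² - 3 = 0
Fixed-point form: x = (x² + 3)/(2x)
x₀ = 1.5

x_1 = g(1.500000) = 1.750000
x_2 = g(1.750000) = 1.732143
x_3 = g(1.732143) = 1.732051
x_4 = g(1.732051) = 1.732051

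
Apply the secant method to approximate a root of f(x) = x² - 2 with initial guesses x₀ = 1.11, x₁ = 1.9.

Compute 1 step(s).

f(x) = x² - 2
x₀ = 1.11, x₁ = 1.9

Secant formula: x_{n+1} = x_n - f(x_n)(x_n - x_{n-1})/(f(x_n) - f(x_{n-1}))

Iteration 1:
  f(1.110000) = -0.767900
  f(1.900000) = 1.610000
  x_2 = 1.900000 - 1.610000×(1.900000 - 1.110000)/(1.610000 - (-0.767900))
       = 1.365116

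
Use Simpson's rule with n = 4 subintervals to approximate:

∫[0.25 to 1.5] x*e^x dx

f(x) = x*e^x
a = 0.25, b = 1.5, n = 4
h = (b - a)/n = 0.312500

Simpson's rule: (h/3)[f(x₀) + 4f(x₁) + 2f(x₂) + ... + f(xₙ)]

x_0 = 0.2500, f(x_0) = 0.321006, coefficient = 1
x_1 = 0.5625, f(x_1) = 0.987218, coefficient = 4
x_2 = 0.8750, f(x_2) = 2.099016, coefficient = 2
x_3 = 1.1875, f(x_3) = 3.893663, coefficient = 4
x_4 = 1.5000, f(x_4) = 6.722534, coefficient = 1

I ≈ (0.312500/3) × 30.765095 = 3.204697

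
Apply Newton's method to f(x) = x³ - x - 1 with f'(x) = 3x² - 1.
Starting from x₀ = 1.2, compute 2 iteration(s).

f(x) = x³ - x - 1
f'(x) = 3x² - 1
x₀ = 1.2

Newton-Raphson formula: x_{n+1} = x_n - f(x_n)/f'(x_n)

Iteration 1:
  f(1.200000) = -0.472000
  f'(1.200000) = 3.320000
  x_1 = 1.200000 - (-0.472000)/3.320000 = 1.342169
Iteration 2:
  f(1.342169) = 0.075636
  f'(1.342169) = 4.404250
  x_2 = 1.342169 - 0.075636/4.404250 = 1.324995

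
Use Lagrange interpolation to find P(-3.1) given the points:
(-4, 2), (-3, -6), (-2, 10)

Lagrange interpolation formula:
P(x) = Σ yᵢ × Lᵢ(x)
where Lᵢ(x) = Π_{j≠i} (x - xⱼ)/(xᵢ - xⱼ)

L_0(-3.1) = (-3.1 - (-3))/(-4 - (-3)) × (-3.1 - (-2))/(-4 - (-2)) = 0.055000
L_1(-3.1) = (-3.1 - (-4))/(-3 - (-4)) × (-3.1 - (-2))/(-3 - (-2)) = 0.990000
L_2(-3.1) = (-3.1 - (-4))/(-2 - (-4)) × (-3.1 - (-3))/(-2 - (-3)) = -0.045000

P(-3.1) = 2×L_0(-3.1) + (-6)×L_1(-3.1) + 10×L_2(-3.1)
P(-3.1) = -6.280000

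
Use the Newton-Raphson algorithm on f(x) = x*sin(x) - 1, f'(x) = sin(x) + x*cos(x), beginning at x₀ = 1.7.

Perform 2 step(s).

f(x) = x*sin(x) - 1
f'(x) = sin(x) + x*cos(x)
x₀ = 1.7

Newton-Raphson formula: x_{n+1} = x_n - f(x_n)/f'(x_n)

Iteration 1:
  f(1.700000) = 0.685830
  f'(1.700000) = 0.772629
  x_1 = 1.700000 - 0.685830/0.772629 = 0.812342
Iteration 2:
  f(0.812342) = -0.410320
  f'(0.812342) = 1.284629
  x_2 = 0.812342 - (-0.410320)/1.284629 = 1.131750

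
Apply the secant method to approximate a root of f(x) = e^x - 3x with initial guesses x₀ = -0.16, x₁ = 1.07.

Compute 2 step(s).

f(x) = e^x - 3x
x₀ = -0.16, x₁ = 1.07

Secant formula: x_{n+1} = x_n - f(x_n)(x_n - x_{n-1})/(f(x_n) - f(x_{n-1}))

Iteration 1:
  f(-0.160000) = 1.332144
  f(1.070000) = -0.294621
  x_2 = 1.070000 - (-0.294621)×(1.070000 - (-0.160000))/(-0.294621 - 1.332144)
       = 0.847237
Iteration 2:
  f(1.070000) = -0.294621
  f(0.847237) = -0.208520
  x_3 = 0.847237 - (-0.208520)×(0.847237 - 1.070000)/(-0.208520 - (-0.294621))
       = 0.307748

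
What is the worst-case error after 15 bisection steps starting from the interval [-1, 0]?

Bisection error bound: |error| ≤ (b-a)/2^n
|error| ≤ (0 - (-1))/2^15 = 1/2^15
|error| ≤ 0.0000305176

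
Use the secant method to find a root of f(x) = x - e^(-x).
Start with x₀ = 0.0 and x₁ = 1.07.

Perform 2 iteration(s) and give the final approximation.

f(x) = x - e^(-x)
x₀ = 0.0, x₁ = 1.07

Secant formula: x_{n+1} = x_n - f(x_n)(x_n - x_{n-1})/(f(x_n) - f(x_{n-1}))

Iteration 1:
  f(0.000000) = -1.000000
  f(1.070000) = 0.726991
  x_2 = 1.070000 - 0.726991×(1.070000 - 0.000000)/(0.726991 - (-1.000000))
       = 0.619575
Iteration 2:
  f(1.070000) = 0.726991
  f(0.619575) = 0.081401
  x_3 = 0.619575 - 0.081401×(0.619575 - 1.070000)/(0.081401 - 0.726991)
       = 0.562781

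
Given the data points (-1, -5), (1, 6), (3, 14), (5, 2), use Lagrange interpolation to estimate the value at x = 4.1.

Lagrange interpolation formula:
P(x) = Σ yᵢ × Lᵢ(x)
where Lᵢ(x) = Π_{j≠i} (x - xⱼ)/(xᵢ - xⱼ)

L_0(4.1) = (4.1 - 1)/(-1 - 1) × (4.1 - 3)/(-1 - 3) × (4.1 - 5)/(-1 - 5) = 0.063937
L_1(4.1) = (4.1 - (-1))/(1 - (-1)) × (4.1 - 3)/(1 - 3) × (4.1 - 5)/(1 - 5) = -0.315562
L_2(4.1) = (4.1 - (-1))/(3 - (-1)) × (4.1 - 1)/(3 - 1) × (4.1 - 5)/(3 - 5) = 0.889313
L_3(4.1) = (4.1 - (-1))/(5 - (-1)) × (4.1 - 1)/(5 - 1) × (4.1 - 3)/(5 - 3) = 0.362312

P(4.1) = (-5)×L_0(4.1) + 6×L_1(4.1) + 14×L_2(4.1) + 2×L_3(4.1)
P(4.1) = 10.961938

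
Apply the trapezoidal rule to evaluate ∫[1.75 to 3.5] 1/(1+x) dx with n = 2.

f(x) = 1/(1+x)
a = 1.75, b = 3.5, n = 2
h = (b - a)/n = 0.875000

Trapezoidal rule: (h/2)[f(x₀) + 2f(x₁) + 2f(x₂) + ... + f(xₙ)]

x_0 = 1.7500, f(x_0) = 0.363636, coefficient = 1
x_1 = 2.6250, f(x_1) = 0.275862, coefficient = 2
x_2 = 3.5000, f(x_2) = 0.222222, coefficient = 1

I ≈ (0.875000/2) × 1.137583 = 0.497692
Exact value: 0.492476
Error: 0.005216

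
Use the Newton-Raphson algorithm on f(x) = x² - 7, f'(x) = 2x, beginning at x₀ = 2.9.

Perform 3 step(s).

f(x) = x² - 7
f'(x) = 2x
x₀ = 2.9

Newton-Raphson formula: x_{n+1} = x_n - f(x_n)/f'(x_n)

Iteration 1:
  f(2.900000) = 1.410000
  f'(2.900000) = 5.800000
  x_1 = 2.900000 - 1.410000/5.800000 = 2.656897
Iteration 2:
  f(2.656897) = 0.059099
  f'(2.656897) = 5.313793
  x_2 = 2.656897 - 0.059099/5.313793 = 2.645775
Iteration 3:
  f(2.645775) = 0.000124
  f'(2.645775) = 5.291549
  x_3 = 2.645775 - 0.000124/5.291549 = 2.645751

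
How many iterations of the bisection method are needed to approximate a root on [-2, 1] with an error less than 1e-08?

We need (b-a)/2^n ≤ 1e-08
(1 - (-2))/2^n ≤ 1e-08
3/2^n ≤ 1e-08
2^n ≥ 300000000
n ≥ log₂(300000000) = 28.16
n ≥ 29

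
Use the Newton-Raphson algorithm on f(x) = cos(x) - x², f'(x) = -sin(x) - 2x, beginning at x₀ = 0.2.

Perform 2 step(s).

f(x) = cos(x) - x²
f'(x) = -sin(x) - 2x
x₀ = 0.2

Newton-Raphson formula: x_{n+1} = x_n - f(x_n)/f'(x_n)

Iteration 1:
  f(0.200000) = 0.940067
  f'(0.200000) = -0.598669
  x_1 = 0.200000 - 0.940067/(-0.598669) = 1.770260
Iteration 2:
  f(1.770260) = -3.331965
  f'(1.770260) = -4.520693
  x_2 = 1.770260 - (-3.331965)/(-4.520693) = 1.033213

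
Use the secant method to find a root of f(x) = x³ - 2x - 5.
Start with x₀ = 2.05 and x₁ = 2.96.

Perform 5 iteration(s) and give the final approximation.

f(x) = x³ - 2x - 5
x₀ = 2.05, x₁ = 2.96

Secant formula: x_{n+1} = x_n - f(x_n)(x_n - x_{n-1})/(f(x_n) - f(x_{n-1}))

Iteration 1:
  f(2.050000) = -0.484875
  f(2.960000) = 15.014336
  x_2 = 2.960000 - 15.014336×(2.960000 - 2.050000)/(15.014336 - (-0.484875))
       = 2.078468
Iteration 2:
  f(2.960000) = 15.014336
  f(2.078468) = -0.177890
  x_3 = 2.078468 - (-0.177890)×(2.078468 - 2.960000)/(-0.177890 - 15.014336)
       = 2.088790
Iteration 3:
  f(2.078468) = -0.177890
  f(2.088790) = -0.064093
  x_4 = 2.088790 - (-0.064093)×(2.088790 - 2.078468)/(-0.064093 - (-0.177890))
       = 2.094604
Iteration 4:
  f(2.088790) = -0.064093
  f(2.094604) = 0.000587
  x_5 = 2.094604 - 0.000587×(2.094604 - 2.088790)/(0.000587 - (-0.064093))
       = 2.094551
Iteration 5:
  f(2.094604) = 0.000587
  f(2.094551) = -0.000002
  x_6 = 2.094551 - (-0.000002)×(2.094551 - 2.094604)/(-0.000002 - 0.000587)
       = 2.094551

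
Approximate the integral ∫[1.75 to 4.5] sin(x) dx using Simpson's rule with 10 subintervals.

f(x) = sin(x)
a = 1.75, b = 4.5, n = 10
h = (b - a)/n = 0.275000

Simpson's rule: (h/3)[f(x₀) + 4f(x₁) + 2f(x₂) + ... + f(xₙ)]

x_0 = 1.7500, f(x_0) = 0.983986, coefficient = 1
x_1 = 2.0250, f(x_1) = 0.898611, coefficient = 4
x_2 = 2.3000, f(x_2) = 0.745705, coefficient = 2
x_3 = 2.5750, f(x_3) = 0.536760, coefficient = 4
x_4 = 2.8500, f(x_4) = 0.287478, coefficient = 2
x_5 = 3.1250, f(x_5) = 0.016592, coefficient = 4
x_6 = 3.4000, f(x_6) = -0.255541, coefficient = 2
x_7 = 3.6750, f(x_7) = -0.508470, coefficient = 4
x_8 = 3.9500, f(x_8) = -0.723188, coefficient = 2
x_9 = 4.2250, f(x_9) = -0.883559, coefficient = 4
x_10 = 4.5000, f(x_10) = -0.977530, coefficient = 1

I ≈ (0.275000/3) × 0.355099 = 0.032551
Exact value: 0.032550
Error: 0.000001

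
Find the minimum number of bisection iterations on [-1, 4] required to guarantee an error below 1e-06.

We need (b-a)/2^n ≤ 1e-06
(4 - (-1))/2^n ≤ 1e-06
5/2^n ≤ 1e-06
2^n ≥ 5000000
n ≥ log₂(5000000) = 22.25
n ≥ 23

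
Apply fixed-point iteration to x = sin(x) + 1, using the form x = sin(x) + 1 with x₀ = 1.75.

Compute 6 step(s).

Equation: x = sin(x) + 1
Fixed-point form: x = sin(x) + 1
x₀ = 1.75

x_1 = g(1.750000) = 1.983986
x_2 = g(1.983986) = 1.915845
x_3 = g(1.915845) = 1.941059
x_4 = g(1.941059) = 1.932232
x_5 = g(1.932232) = 1.935390
x_6 = g(1.935390) = 1.934269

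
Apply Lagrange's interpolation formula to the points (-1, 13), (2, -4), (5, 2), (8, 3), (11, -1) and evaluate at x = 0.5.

Lagrange interpolation formula:
P(x) = Σ yᵢ × Lᵢ(x)
where Lᵢ(x) = Π_{j≠i} (x - xⱼ)/(xᵢ - xⱼ)

L_0(0.5) = (0.5 - 2)/(-1 - 2) × (0.5 - 5)/(-1 - 5) × (0.5 - 8)/(-1 - 8) × (0.5 - 11)/(-1 - 11) = 0.273438
L_1(0.5) = (0.5 - (-1))/(2 - (-1)) × (0.5 - 5)/(2 - 5) × (0.5 - 8)/(2 - 8) × (0.5 - 11)/(2 - 11) = 1.093750
L_2(0.5) = (0.5 - (-1))/(5 - (-1)) × (0.5 - 2)/(5 - 2) × (0.5 - 8)/(5 - 8) × (0.5 - 11)/(5 - 11) = -0.546875
L_3(0.5) = (0.5 - (-1))/(8 - (-1)) × (0.5 - 2)/(8 - 2) × (0.5 - 5)/(8 - 5) × (0.5 - 11)/(8 - 11) = 0.218750
L_4(0.5) = (0.5 - (-1))/(11 - (-1)) × (0.5 - 2)/(11 - 2) × (0.5 - 5)/(11 - 5) × (0.5 - 8)/(11 - 8) = -0.039062

P(0.5) = 13×L_0(0.5) + (-4)×L_1(0.5) + 2×L_2(0.5) + 3×L_3(0.5) + (-1)×L_4(0.5)
P(0.5) = -1.218750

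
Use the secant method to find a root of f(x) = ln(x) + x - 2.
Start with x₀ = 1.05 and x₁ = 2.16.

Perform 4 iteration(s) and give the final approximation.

f(x) = ln(x) + x - 2
x₀ = 1.05, x₁ = 2.16

Secant formula: x_{n+1} = x_n - f(x_n)(x_n - x_{n-1})/(f(x_n) - f(x_{n-1}))

Iteration 1:
  f(1.050000) = -0.901210
  f(2.160000) = 0.930108
  x_2 = 2.160000 - 0.930108×(2.160000 - 1.050000)/(0.930108 - (-0.901210))
       = 1.596242
Iteration 2:
  f(2.160000) = 0.930108
  f(1.596242) = 0.063894
  x_3 = 1.596242 - 0.063894×(1.596242 - 2.160000)/(0.063894 - 0.930108)
       = 1.554658
Iteration 3:
  f(1.596242) = 0.063894
  f(1.554658) = -0.004087
  x_4 = 1.554658 - (-0.004087)×(1.554658 - 1.596242)/(-0.004087 - 0.063894)
       = 1.557158
Iteration 4:
  f(1.554658) = -0.004087
  f(1.557158) = 0.000020
  x_5 = 1.557158 - 0.000020×(1.557158 - 1.554658)/(0.000020 - (-0.004087))
       = 1.557146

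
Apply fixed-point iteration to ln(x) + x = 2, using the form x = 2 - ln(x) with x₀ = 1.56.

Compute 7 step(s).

Equation: ln(x) + x = 2
Fixed-point form: x = 2 - ln(x)
x₀ = 1.56

x_1 = g(1.560000) = 1.555314
x_2 = g(1.555314) = 1.558322
x_3 = g(1.558322) = 1.556390
x_4 = g(1.556390) = 1.557631
x_5 = g(1.557631) = 1.556834
x_6 = g(1.556834) = 1.557346
x_7 = g(1.557346) = 1.557017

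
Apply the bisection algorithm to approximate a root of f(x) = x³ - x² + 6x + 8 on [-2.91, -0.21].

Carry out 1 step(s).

f(x) = x³ - x² + 6x + 8
Initial interval: [-2.91, -0.21]

Iteration 1:
  c_1 = (-2.910000 + (-0.210000))/2 = -1.560000
  f(c_1) = f(-1.560000) = -7.590016
  f(a) × f(c) ≥ 0, new interval: [-1.560000, -0.210000]

After 1 iteration(s), the approximation is c_1 = -1.560000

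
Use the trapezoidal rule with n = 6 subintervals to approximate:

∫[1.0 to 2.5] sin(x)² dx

f(x) = sin(x)²
a = 1.0, b = 2.5, n = 6
h = (b - a)/n = 0.250000

Trapezoidal rule: (h/2)[f(x₀) + 2f(x₁) + 2f(x₂) + ... + f(xₙ)]

x_0 = 1.0000, f(x_0) = 0.708073, coefficient = 1
x_1 = 1.2500, f(x_1) = 0.900572, coefficient = 2
x_2 = 1.5000, f(x_2) = 0.994996, coefficient = 2
x_3 = 1.7500, f(x_3) = 0.968228, coefficient = 2
x_4 = 2.0000, f(x_4) = 0.826822, coefficient = 2
x_5 = 2.2500, f(x_5) = 0.605398, coefficient = 2
x_6 = 2.5000, f(x_6) = 0.358169, coefficient = 1

I ≈ (0.250000/2) × 9.658275 = 1.207284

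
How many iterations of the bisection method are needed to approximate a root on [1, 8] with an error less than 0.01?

We need (b-a)/2^n ≤ 0.01
(8 - 1)/2^n ≤ 0.01
7/2^n ≤ 0.01
2^n ≥ 700
n ≥ log₂(700) = 9.45
n ≥ 10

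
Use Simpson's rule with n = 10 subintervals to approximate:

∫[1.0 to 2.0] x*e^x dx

f(x) = x*e^x
a = 1.0, b = 2.0, n = 10
h = (b - a)/n = 0.100000

Simpson's rule: (h/3)[f(x₀) + 4f(x₁) + 2f(x₂) + ... + f(xₙ)]

x_0 = 1.0000, f(x_0) = 2.718282, coefficient = 1
x_1 = 1.1000, f(x_1) = 3.304583, coefficient = 4
x_2 = 1.2000, f(x_2) = 3.984140, coefficient = 2
x_3 = 1.3000, f(x_3) = 4.770086, coefficient = 4
x_4 = 1.4000, f(x_4) = 5.677280, coefficient = 2
x_5 = 1.5000, f(x_5) = 6.722534, coefficient = 4
x_6 = 1.6000, f(x_6) = 7.924852, coefficient = 2
x_7 = 1.7000, f(x_7) = 9.305711, coefficient = 4
x_8 = 1.8000, f(x_8) = 10.889365, coefficient = 2
x_9 = 1.9000, f(x_9) = 12.703199, coefficient = 4
x_10 = 2.0000, f(x_10) = 14.778112, coefficient = 1

I ≈ (0.100000/3) × 221.672117 = 7.389071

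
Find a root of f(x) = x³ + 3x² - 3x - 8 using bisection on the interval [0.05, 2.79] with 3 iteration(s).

f(x) = x³ + 3x² - 3x - 8
Initial interval: [0.05, 2.79]

Iteration 1:
  c_1 = (0.050000 + 2.790000)/2 = 1.420000
  f(c_1) = f(1.420000) = -3.347512
  f(a) × f(c) ≥ 0, new interval: [1.420000, 2.790000]
Iteration 2:
  c_2 = (1.420000 + 2.790000)/2 = 2.105000
  f(c_2) = f(2.105000) = 8.305383
  f(a) × f(c) < 0, new interval: [1.420000, 2.105000]
Iteration 3:
  c_3 = (1.420000 + 2.105000)/2 = 1.762500
  f(c_3) = f(1.762500) = 1.506760
  f(a) × f(c) < 0, new interval: [1.420000, 1.762500]

After 3 iteration(s), the approximation is c_3 = 1.762500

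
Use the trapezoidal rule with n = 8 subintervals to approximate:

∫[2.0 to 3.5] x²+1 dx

f(x) = x²+1
a = 2.0, b = 3.5, n = 8
h = (b - a)/n = 0.187500

Trapezoidal rule: (h/2)[f(x₀) + 2f(x₁) + 2f(x₂) + ... + f(xₙ)]

x_0 = 2.0000, f(x_0) = 5.000000, coefficient = 1
x_1 = 2.1875, f(x_1) = 5.785156, coefficient = 2
x_2 = 2.3750, f(x_2) = 6.640625, coefficient = 2
x_3 = 2.5625, f(x_3) = 7.566406, coefficient = 2
x_4 = 2.7500, f(x_4) = 8.562500, coefficient = 2
x_5 = 2.9375, f(x_5) = 9.628906, coefficient = 2
x_6 = 3.1250, f(x_6) = 10.765625, coefficient = 2
x_7 = 3.3125, f(x_7) = 11.972656, coefficient = 2
x_8 = 3.5000, f(x_8) = 13.250000, coefficient = 1

I ≈ (0.187500/2) × 140.093750 = 13.133789
Exact value: 13.125000
Error: 0.008789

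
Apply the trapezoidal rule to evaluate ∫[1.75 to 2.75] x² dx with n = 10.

f(x) = x²
a = 1.75, b = 2.75, n = 10
h = (b - a)/n = 0.100000

Trapezoidal rule: (h/2)[f(x₀) + 2f(x₁) + 2f(x₂) + ... + f(xₙ)]

x_0 = 1.7500, f(x_0) = 3.062500, coefficient = 1
x_1 = 1.8500, f(x_1) = 3.422500, coefficient = 2
x_2 = 1.9500, f(x_2) = 3.802500, coefficient = 2
x_3 = 2.0500, f(x_3) = 4.202500, coefficient = 2
x_4 = 2.1500, f(x_4) = 4.622500, coefficient = 2
x_5 = 2.2500, f(x_5) = 5.062500, coefficient = 2
x_6 = 2.3500, f(x_6) = 5.522500, coefficient = 2
x_7 = 2.4500, f(x_7) = 6.002500, coefficient = 2
x_8 = 2.5500, f(x_8) = 6.502500, coefficient = 2
x_9 = 2.6500, f(x_9) = 7.022500, coefficient = 2
x_10 = 2.7500, f(x_10) = 7.562500, coefficient = 1

I ≈ (0.100000/2) × 102.950000 = 5.147500
Exact value: 5.145833
Error: 0.001667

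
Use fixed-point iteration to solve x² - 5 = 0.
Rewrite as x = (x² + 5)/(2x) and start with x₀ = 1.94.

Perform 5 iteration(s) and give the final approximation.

Equation: x² - 5 = 0
Fixed-point form: x = (x² + 5)/(2x)
x₀ = 1.94

x_1 = g(1.940000) = 2.258660
x_2 = g(2.258660) = 2.236181
x_3 = g(2.236181) = 2.236068
x_4 = g(2.236068) = 2.236068
x_5 = g(2.236068) = 2.236068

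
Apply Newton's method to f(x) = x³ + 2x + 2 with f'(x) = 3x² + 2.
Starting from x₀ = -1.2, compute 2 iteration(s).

f(x) = x³ + 2x + 2
f'(x) = 3x² + 2
x₀ = -1.2

Newton-Raphson formula: x_{n+1} = x_n - f(x_n)/f'(x_n)

Iteration 1:
  f(-1.200000) = -2.128000
  f'(-1.200000) = 6.320000
  x_1 = -1.200000 - (-2.128000)/6.320000 = -0.863291
Iteration 2:
  f(-0.863291) = -0.369969
  f'(-0.863291) = 4.235815
  x_2 = -0.863291 - (-0.369969)/4.235815 = -0.775948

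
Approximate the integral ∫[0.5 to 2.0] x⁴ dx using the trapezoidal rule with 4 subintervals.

f(x) = x⁴
a = 0.5, b = 2.0, n = 4
h = (b - a)/n = 0.375000

Trapezoidal rule: (h/2)[f(x₀) + 2f(x₁) + 2f(x₂) + ... + f(xₙ)]

x_0 = 0.5000, f(x_0) = 0.062500, coefficient = 1
x_1 = 0.8750, f(x_1) = 0.586182, coefficient = 2
x_2 = 1.2500, f(x_2) = 2.441406, coefficient = 2
x_3 = 1.6250, f(x_3) = 6.972900, coefficient = 2
x_4 = 2.0000, f(x_4) = 16.000000, coefficient = 1

I ≈ (0.375000/2) × 36.063477 = 6.761902
Exact value: 6.393750
Error: 0.368152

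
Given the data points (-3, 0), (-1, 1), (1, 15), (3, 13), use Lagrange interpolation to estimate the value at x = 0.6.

Lagrange interpolation formula:
P(x) = Σ yᵢ × Lᵢ(x)
where Lᵢ(x) = Π_{j≠i} (x - xⱼ)/(xᵢ - xⱼ)

L_0(0.6) = (0.6 - (-1))/(-3 - (-1)) × (0.6 - 1)/(-3 - 1) × (0.6 - 3)/(-3 - 3) = -0.032000
L_1(0.6) = (0.6 - (-3))/(-1 - (-3)) × (0.6 - 1)/(-1 - 1) × (0.6 - 3)/(-1 - 3) = 0.216000
L_2(0.6) = (0.6 - (-3))/(1 - (-3)) × (0.6 - (-1))/(1 - (-1)) × (0.6 - 3)/(1 - 3) = 0.864000
L_3(0.6) = (0.6 - (-3))/(3 - (-3)) × (0.6 - (-1))/(3 - (-1)) × (0.6 - 1)/(3 - 1) = -0.048000

P(0.6) = 0×L_0(0.6) + 1×L_1(0.6) + 15×L_2(0.6) + 13×L_3(0.6)
P(0.6) = 12.552000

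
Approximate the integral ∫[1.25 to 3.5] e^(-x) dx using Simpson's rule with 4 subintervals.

f(x) = e^(-x)
a = 1.25, b = 3.5, n = 4
h = (b - a)/n = 0.562500

Simpson's rule: (h/3)[f(x₀) + 4f(x₁) + 2f(x₂) + ... + f(xₙ)]

x_0 = 1.2500, f(x_0) = 0.286505, coefficient = 1
x_1 = 1.8125, f(x_1) = 0.163246, coefficient = 4
x_2 = 2.3750, f(x_2) = 0.093014, coefficient = 2
x_3 = 2.9375, f(x_3) = 0.052998, coefficient = 4
x_4 = 3.5000, f(x_4) = 0.030197, coefficient = 1

I ≈ (0.562500/3) × 1.367705 = 0.256445
Exact value: 0.256307
Error: 0.000137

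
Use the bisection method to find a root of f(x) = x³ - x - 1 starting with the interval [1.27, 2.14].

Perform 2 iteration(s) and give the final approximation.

f(x) = x³ - x - 1
Initial interval: [1.27, 2.14]

Iteration 1:
  c_1 = (1.270000 + 2.140000)/2 = 1.705000
  f(c_1) = f(1.705000) = 2.251478
  f(a) × f(c) < 0, new interval: [1.270000, 1.705000]
Iteration 2:
  c_2 = (1.270000 + 1.705000)/2 = 1.487500
  f(c_2) = f(1.487500) = 0.803826
  f(a) × f(c) < 0, new interval: [1.270000, 1.487500]

After 2 iteration(s), the approximation is c_2 = 1.487500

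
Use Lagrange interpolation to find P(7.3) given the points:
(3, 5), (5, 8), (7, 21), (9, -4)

Lagrange interpolation formula:
P(x) = Σ yᵢ × Lᵢ(x)
where Lᵢ(x) = Π_{j≠i} (x - xⱼ)/(xᵢ - xⱼ)

L_0(7.3) = (7.3 - 5)/(3 - 5) × (7.3 - 7)/(3 - 7) × (7.3 - 9)/(3 - 9) = 0.024437
L_1(7.3) = (7.3 - 3)/(5 - 3) × (7.3 - 7)/(5 - 7) × (7.3 - 9)/(5 - 9) = -0.137062
L_2(7.3) = (7.3 - 3)/(7 - 3) × (7.3 - 5)/(7 - 5) × (7.3 - 9)/(7 - 9) = 1.050812
L_3(7.3) = (7.3 - 3)/(9 - 3) × (7.3 - 5)/(9 - 5) × (7.3 - 7)/(9 - 7) = 0.061812

P(7.3) = 5×L_0(7.3) + 8×L_1(7.3) + 21×L_2(7.3) + (-4)×L_3(7.3)
P(7.3) = 20.845500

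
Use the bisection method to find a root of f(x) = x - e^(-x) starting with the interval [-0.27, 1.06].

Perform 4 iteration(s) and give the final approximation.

f(x) = x - e^(-x)
Initial interval: [-0.27, 1.06]

Iteration 1:
  c_1 = (-0.270000 + 1.060000)/2 = 0.395000
  f(c_1) = f(0.395000) = -0.278680
  f(a) × f(c) ≥ 0, new interval: [0.395000, 1.060000]
Iteration 2:
  c_2 = (0.395000 + 1.060000)/2 = 0.727500
  f(c_2) = f(0.727500) = 0.244385
  f(a) × f(c) < 0, new interval: [0.395000, 0.727500]
Iteration 3:
  c_3 = (0.395000 + 0.727500)/2 = 0.561250
  f(c_3) = f(0.561250) = -0.009245
  f(a) × f(c) ≥ 0, new interval: [0.561250, 0.727500]
Iteration 4:
  c_4 = (0.561250 + 0.727500)/2 = 0.644375
  f(c_4) = f(0.644375) = 0.119384
  f(a) × f(c) < 0, new interval: [0.561250, 0.644375]

After 4 iteration(s), the approximation is c_4 = 0.644375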